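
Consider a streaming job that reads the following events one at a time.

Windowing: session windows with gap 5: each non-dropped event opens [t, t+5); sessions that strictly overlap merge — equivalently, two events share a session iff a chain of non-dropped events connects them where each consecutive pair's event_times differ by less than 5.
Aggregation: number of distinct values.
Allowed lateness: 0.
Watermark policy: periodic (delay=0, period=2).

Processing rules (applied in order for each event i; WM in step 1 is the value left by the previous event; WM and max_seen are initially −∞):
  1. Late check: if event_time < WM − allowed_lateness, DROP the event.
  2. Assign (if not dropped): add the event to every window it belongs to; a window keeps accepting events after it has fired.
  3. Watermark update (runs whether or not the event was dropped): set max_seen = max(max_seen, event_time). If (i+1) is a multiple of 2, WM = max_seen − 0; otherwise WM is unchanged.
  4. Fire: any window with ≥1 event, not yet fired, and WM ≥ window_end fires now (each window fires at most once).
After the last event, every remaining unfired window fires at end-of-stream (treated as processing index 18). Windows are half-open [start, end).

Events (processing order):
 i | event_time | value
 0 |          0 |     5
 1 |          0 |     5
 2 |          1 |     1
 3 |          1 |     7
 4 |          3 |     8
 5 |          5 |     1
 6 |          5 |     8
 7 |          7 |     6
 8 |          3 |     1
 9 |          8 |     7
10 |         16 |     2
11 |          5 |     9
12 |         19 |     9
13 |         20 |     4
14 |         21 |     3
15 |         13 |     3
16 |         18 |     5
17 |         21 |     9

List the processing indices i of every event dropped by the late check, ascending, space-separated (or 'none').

i=0 t=0 v=5: → [0,5); WM=−∞
i=1 t=0 v=5: → [0,5); WM=0
i=2 t=1 v=1: → [0,6); WM=0
i=3 t=1 v=7: → [0,6); WM=1
i=4 t=3 v=8: → [0,8); WM=1
i=5 t=5 v=1: → [0,10); WM=5
i=6 t=5 v=8: → [0,10); WM=5
i=7 t=7 v=6: → [0,12); WM=7
i=8 t=3 v=1: DROP (t<7-0); WM=7
i=9 t=8 v=7: → [0,13); WM=8
i=10 t=16 v=2: → [16,21); WM=8
i=11 t=5 v=9: DROP (t<8-0); WM=16
i=12 t=19 v=9: → [16,24); WM=16
i=13 t=20 v=4: → [16,25); WM=20
i=14 t=21 v=3: → [16,26); WM=20
i=15 t=13 v=3: DROP (t<20-0); WM=21
i=16 t=18 v=5: DROP (t<21-0); WM=21
i=17 t=21 v=9: → [16,26); WM=21

8 11 15 16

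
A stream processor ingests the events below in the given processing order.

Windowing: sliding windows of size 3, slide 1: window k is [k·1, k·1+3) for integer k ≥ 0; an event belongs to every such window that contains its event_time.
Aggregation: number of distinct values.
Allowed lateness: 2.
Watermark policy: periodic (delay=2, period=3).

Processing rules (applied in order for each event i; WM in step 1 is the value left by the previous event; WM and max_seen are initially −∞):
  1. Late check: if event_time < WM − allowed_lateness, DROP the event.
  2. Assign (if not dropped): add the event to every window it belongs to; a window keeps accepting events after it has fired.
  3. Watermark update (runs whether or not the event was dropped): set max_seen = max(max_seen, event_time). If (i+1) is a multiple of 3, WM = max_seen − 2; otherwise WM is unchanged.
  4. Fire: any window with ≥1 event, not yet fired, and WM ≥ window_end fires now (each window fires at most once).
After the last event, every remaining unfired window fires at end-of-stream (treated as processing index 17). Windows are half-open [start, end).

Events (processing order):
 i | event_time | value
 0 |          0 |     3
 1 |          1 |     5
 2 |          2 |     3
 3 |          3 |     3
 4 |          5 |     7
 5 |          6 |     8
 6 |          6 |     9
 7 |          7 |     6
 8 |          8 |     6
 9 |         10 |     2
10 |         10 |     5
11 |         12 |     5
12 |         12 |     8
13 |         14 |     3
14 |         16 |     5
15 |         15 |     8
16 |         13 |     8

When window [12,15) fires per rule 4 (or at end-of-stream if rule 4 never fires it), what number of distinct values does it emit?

3

i=0 t=0 v=3: → [0,3); WM=−∞
i=1 t=1 v=5: → [1,4),[0,3); WM=−∞
i=2 t=2 v=3: → [2,5),[1,4),[0,3); WM=0
i=3 t=3 v=3: → [3,6),[2,5),[1,4); WM=0
i=4 t=5 v=7: → [5,8),[4,7),[3,6); WM=0
i=5 t=6 v=8: → [6,9),[5,8),[4,7); WM=4; [0,3) fires=2 [1,4) fires=2
i=6 t=6 v=9: → [6,9),[5,8),[4,7); WM=4
i=7 t=7 v=6: → [7,10),[6,9),[5,8); WM=4
i=8 t=8 v=6: → [8,11),[7,10),[6,9); WM=6; [2,5) fires=1 [3,6) fires=2
i=9 t=10 v=2: → [10,13),[9,12),[8,11); WM=6
i=10 t=10 v=5: → [10,13),[9,12),[8,11); WM=6
i=11 t=12 v=5: → [12,15),[11,14),[10,13); WM=10; [4,7) fires=3 [5,8) fires=4 [6,9) fires=3 [7,10) fires=1
i=12 t=12 v=8: → [12,15),[11,14),[10,13); WM=10
i=13 t=14 v=3: → [14,17),[13,16),[12,15); WM=10
i=14 t=16 v=5: → [16,19),[15,18),[14,17); WM=14; [8,11) fires=3 [9,12) fires=2 [10,13) fires=3 [11,14) fires=2
i=15 t=15 v=8: → [15,18),[14,17),[13,16); WM=14
i=16 t=13 v=8: → [13,16),[12,15),[11,14); WM=14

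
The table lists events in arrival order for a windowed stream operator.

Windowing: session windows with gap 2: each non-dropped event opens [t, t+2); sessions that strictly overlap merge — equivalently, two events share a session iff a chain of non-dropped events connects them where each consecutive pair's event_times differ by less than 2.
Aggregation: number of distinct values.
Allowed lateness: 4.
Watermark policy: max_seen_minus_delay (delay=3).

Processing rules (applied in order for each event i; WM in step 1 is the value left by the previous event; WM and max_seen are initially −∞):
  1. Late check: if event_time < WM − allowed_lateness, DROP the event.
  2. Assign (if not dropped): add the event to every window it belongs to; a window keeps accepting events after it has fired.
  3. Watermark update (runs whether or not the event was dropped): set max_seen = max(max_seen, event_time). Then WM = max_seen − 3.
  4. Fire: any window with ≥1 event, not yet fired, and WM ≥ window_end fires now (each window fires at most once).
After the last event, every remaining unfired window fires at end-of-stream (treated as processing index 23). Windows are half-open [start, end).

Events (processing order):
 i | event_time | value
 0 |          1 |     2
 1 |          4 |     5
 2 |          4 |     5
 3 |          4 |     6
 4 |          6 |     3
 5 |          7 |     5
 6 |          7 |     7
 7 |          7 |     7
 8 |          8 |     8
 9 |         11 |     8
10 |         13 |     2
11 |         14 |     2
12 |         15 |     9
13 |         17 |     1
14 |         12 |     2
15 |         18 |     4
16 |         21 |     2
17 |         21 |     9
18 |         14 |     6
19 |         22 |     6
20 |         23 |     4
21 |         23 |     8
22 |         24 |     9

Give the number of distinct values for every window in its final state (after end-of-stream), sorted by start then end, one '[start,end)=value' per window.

[1,3)=1 [4,6)=2 [6,10)=4 [11,17)=4 [17,20)=2 [21,26)=5

i=0 t=1 v=2: → [1,3); WM=-2
i=1 t=4 v=5: → [4,6); WM=1
i=2 t=4 v=5: → [4,6); WM=1
i=3 t=4 v=6: → [4,6); WM=1
i=4 t=6 v=3: → [6,8); WM=3
i=5 t=7 v=5: → [6,9); WM=4
i=6 t=7 v=7: → [6,9); WM=4
i=7 t=7 v=7: → [6,9); WM=4
i=8 t=8 v=8: → [6,10); WM=5
i=9 t=11 v=8: → [11,13); WM=8
i=10 t=13 v=2: → [13,15); WM=10
i=11 t=14 v=2: → [13,16); WM=11
i=12 t=15 v=9: → [13,17); WM=12
i=13 t=17 v=1: → [17,19); WM=14
i=14 t=12 v=2: → [11,17); WM=14
i=15 t=18 v=4: → [17,20); WM=15
i=16 t=21 v=2: → [21,23); WM=18
i=17 t=21 v=9: → [21,23); WM=18
i=18 t=14 v=6: → [11,17); WM=18
i=19 t=22 v=6: → [21,24); WM=19
i=20 t=23 v=4: → [21,25); WM=20
i=21 t=23 v=8: → [21,25); WM=20
i=22 t=24 v=9: → [21,26); WM=21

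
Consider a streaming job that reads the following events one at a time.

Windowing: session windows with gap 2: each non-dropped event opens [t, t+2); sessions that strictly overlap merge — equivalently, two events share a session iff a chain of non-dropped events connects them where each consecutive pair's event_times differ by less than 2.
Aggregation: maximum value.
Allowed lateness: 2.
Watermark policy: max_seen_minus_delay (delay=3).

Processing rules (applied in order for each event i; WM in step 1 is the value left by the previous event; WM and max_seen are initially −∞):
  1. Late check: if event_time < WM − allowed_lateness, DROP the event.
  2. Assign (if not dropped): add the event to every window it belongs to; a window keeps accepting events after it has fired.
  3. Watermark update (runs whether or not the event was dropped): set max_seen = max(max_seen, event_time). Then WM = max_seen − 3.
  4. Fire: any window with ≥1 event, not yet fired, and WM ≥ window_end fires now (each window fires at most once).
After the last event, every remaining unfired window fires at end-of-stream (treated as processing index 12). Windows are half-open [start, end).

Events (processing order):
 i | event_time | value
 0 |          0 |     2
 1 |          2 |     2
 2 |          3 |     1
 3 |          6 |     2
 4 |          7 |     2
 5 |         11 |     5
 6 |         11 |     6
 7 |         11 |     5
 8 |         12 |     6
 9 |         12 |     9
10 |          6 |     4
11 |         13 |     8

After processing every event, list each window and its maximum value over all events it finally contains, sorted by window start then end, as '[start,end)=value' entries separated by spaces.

i=0 t=0 v=2: → [0,2); WM=-3
i=1 t=2 v=2: → [2,4); WM=-1
i=2 t=3 v=1: → [2,5); WM=0
i=3 t=6 v=2: → [6,8); WM=3
i=4 t=7 v=2: → [6,9); WM=4
i=5 t=11 v=5: → [11,13); WM=8
i=6 t=11 v=6: → [11,13); WM=8
i=7 t=11 v=5: → [11,13); WM=8
i=8 t=12 v=6: → [11,14); WM=9
i=9 t=12 v=9: → [11,14); WM=9
i=10 t=6 v=4: DROP (t<9-2); WM=9
i=11 t=13 v=8: → [11,15); WM=10

[0,2)=2 [2,5)=2 [6,9)=2 [11,15)=9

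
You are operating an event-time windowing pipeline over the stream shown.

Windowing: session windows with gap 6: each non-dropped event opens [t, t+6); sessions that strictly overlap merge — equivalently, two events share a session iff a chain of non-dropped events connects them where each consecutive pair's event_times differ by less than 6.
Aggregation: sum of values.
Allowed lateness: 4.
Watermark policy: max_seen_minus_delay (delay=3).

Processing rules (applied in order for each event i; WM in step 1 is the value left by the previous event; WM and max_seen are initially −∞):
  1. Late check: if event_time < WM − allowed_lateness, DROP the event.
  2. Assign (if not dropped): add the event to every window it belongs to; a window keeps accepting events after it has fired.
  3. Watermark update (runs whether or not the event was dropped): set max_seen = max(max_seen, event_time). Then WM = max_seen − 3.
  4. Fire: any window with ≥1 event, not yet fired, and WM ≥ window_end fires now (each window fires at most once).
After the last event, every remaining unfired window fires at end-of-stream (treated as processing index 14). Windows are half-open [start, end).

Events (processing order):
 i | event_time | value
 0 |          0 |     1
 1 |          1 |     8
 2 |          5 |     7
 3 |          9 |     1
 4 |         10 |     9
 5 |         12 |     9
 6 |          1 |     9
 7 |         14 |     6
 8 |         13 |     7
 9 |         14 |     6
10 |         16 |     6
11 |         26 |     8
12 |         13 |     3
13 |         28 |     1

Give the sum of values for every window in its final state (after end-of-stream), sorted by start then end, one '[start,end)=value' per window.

i=0 t=0 v=1: → [0,6); WM=-3
i=1 t=1 v=8: → [0,7); WM=-2
i=2 t=5 v=7: → [0,11); WM=2
i=3 t=9 v=1: → [0,15); WM=6
i=4 t=10 v=9: → [0,16); WM=7
i=5 t=12 v=9: → [0,18); WM=9
i=6 t=1 v=9: DROP (t<9-4); WM=9
i=7 t=14 v=6: → [0,20); WM=11
i=8 t=13 v=7: → [0,20); WM=11
i=9 t=14 v=6: → [0,20); WM=11
i=10 t=16 v=6: → [0,22); WM=13
i=11 t=26 v=8: → [26,32); WM=23
i=12 t=13 v=3: DROP (t<23-4); WM=23
i=13 t=28 v=1: → [26,34); WM=25

[0,22)=60 [26,34)=9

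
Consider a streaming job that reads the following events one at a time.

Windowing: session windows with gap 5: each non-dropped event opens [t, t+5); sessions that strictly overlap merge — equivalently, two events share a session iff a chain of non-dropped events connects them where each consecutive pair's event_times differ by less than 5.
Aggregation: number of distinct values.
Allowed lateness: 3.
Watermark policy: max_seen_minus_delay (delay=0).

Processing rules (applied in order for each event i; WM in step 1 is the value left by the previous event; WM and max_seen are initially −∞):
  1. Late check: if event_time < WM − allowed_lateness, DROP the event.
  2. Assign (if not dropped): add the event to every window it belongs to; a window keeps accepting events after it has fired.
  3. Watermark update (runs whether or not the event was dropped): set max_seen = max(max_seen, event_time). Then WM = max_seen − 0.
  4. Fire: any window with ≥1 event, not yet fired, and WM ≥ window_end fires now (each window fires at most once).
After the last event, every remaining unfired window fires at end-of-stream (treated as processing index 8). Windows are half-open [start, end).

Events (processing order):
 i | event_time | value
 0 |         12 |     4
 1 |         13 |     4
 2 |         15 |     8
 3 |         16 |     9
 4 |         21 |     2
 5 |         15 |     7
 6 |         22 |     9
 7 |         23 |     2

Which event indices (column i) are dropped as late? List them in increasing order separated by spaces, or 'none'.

i=0 t=12 v=4: → [12,17); WM=12
i=1 t=13 v=4: → [12,18); WM=13
i=2 t=15 v=8: → [12,20); WM=15
i=3 t=16 v=9: → [12,21); WM=16
i=4 t=21 v=2: → [21,26); WM=21
i=5 t=15 v=7: DROP (t<21-3); WM=21
i=6 t=22 v=9: → [21,27); WM=22
i=7 t=23 v=2: → [21,28); WM=23

5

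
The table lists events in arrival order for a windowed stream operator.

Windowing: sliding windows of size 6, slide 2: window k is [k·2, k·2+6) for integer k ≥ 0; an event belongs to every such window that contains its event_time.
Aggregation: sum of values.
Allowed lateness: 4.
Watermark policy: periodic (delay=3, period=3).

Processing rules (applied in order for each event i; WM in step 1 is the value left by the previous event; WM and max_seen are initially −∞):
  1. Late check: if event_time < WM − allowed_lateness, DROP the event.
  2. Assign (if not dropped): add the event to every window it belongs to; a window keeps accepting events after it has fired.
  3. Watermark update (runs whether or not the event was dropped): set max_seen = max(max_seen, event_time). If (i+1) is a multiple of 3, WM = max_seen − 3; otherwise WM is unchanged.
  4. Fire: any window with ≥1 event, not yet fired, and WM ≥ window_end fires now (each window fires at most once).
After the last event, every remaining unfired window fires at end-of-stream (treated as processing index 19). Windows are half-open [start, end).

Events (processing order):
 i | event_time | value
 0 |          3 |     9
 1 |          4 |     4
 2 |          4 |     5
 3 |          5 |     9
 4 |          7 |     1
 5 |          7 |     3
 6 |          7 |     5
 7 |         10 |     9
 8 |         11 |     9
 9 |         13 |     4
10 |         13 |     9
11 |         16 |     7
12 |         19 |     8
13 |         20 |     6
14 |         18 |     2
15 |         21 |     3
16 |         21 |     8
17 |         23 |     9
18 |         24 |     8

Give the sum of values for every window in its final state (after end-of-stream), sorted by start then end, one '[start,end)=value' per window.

[0,6)=27 [2,8)=36 [4,10)=27 [6,12)=27 [8,14)=31 [10,16)=31 [12,18)=20 [14,20)=17 [16,22)=34 [18,24)=36 [20,26)=34 [22,28)=17 [24,30)=8

i=0 t=3 v=9: → [2,8),[0,6); WM=−∞
i=1 t=4 v=4: → [4,10),[2,8),[0,6); WM=−∞
i=2 t=4 v=5: → [4,10),[2,8),[0,6); WM=1
i=3 t=5 v=9: → [4,10),[2,8),[0,6); WM=1
i=4 t=7 v=1: → [6,12),[4,10),[2,8); WM=1
i=5 t=7 v=3: → [6,12),[4,10),[2,8); WM=4
i=6 t=7 v=5: → [6,12),[4,10),[2,8); WM=4
i=7 t=10 v=9: → [10,16),[8,14),[6,12); WM=4
i=8 t=11 v=9: → [10,16),[8,14),[6,12); WM=8; [0,6) fires=27 [2,8) fires=36
i=9 t=13 v=4: → [12,18),[10,16),[8,14); WM=8
i=10 t=13 v=9: → [12,18),[10,16),[8,14); WM=8
i=11 t=16 v=7: → [16,22),[14,20),[12,18); WM=13; [4,10) fires=27 [6,12) fires=27
i=12 t=19 v=8: → [18,24),[16,22),[14,20); WM=13
i=13 t=20 v=6: → [20,26),[18,24),[16,22); WM=13
i=14 t=18 v=2: → [18,24),[16,22),[14,20); WM=17; [8,14) fires=31 [10,16) fires=31
i=15 t=21 v=3: → [20,26),[18,24),[16,22); WM=17
i=16 t=21 v=8: → [20,26),[18,24),[16,22); WM=17
i=17 t=23 v=9: → [22,28),[20,26),[18,24); WM=20; [12,18) fires=20 [14,20) fires=17
i=18 t=24 v=8: → [24,30),[22,28),[20,26); WM=20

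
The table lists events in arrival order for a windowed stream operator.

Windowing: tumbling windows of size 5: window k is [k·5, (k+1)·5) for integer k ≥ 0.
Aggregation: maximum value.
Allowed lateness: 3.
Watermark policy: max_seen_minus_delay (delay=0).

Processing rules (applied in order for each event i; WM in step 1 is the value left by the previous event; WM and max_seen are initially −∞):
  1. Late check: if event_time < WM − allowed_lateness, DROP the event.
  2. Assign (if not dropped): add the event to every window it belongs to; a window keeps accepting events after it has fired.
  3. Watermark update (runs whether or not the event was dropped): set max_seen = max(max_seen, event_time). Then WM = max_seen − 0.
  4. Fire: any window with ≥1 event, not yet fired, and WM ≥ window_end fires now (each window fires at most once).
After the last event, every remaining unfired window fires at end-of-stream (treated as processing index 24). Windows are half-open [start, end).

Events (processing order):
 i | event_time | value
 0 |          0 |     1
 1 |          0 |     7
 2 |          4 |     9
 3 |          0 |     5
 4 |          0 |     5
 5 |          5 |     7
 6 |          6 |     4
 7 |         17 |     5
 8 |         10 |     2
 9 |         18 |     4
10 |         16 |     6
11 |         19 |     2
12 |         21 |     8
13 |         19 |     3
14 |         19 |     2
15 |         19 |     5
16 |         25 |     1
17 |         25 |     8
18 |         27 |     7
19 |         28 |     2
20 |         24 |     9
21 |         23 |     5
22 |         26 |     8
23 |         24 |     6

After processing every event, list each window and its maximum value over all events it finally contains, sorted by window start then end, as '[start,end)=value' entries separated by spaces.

i=0 t=0 v=1: → [0,5); WM=0
i=1 t=0 v=7: → [0,5); WM=0
i=2 t=4 v=9: → [0,5); WM=4
i=3 t=0 v=5: DROP (t<4-3); WM=4
i=4 t=0 v=5: DROP (t<4-3); WM=4
i=5 t=5 v=7: → [5,10); WM=5; [0,5) fires=9
i=6 t=6 v=4: → [5,10); WM=6
i=7 t=17 v=5: → [15,20); WM=17; [5,10) fires=7
i=8 t=10 v=2: DROP (t<17-3); WM=17
i=9 t=18 v=4: → [15,20); WM=18
i=10 t=16 v=6: → [15,20); WM=18
i=11 t=19 v=2: → [15,20); WM=19
i=12 t=21 v=8: → [20,25); WM=21; [15,20) fires=6
i=13 t=19 v=3: → [15,20); WM=21
i=14 t=19 v=2: → [15,20); WM=21
i=15 t=19 v=5: → [15,20); WM=21
i=16 t=25 v=1: → [25,30); WM=25; [20,25) fires=8
i=17 t=25 v=8: → [25,30); WM=25
i=18 t=27 v=7: → [25,30); WM=27
i=19 t=28 v=2: → [25,30); WM=28
i=20 t=24 v=9: DROP (t<28-3); WM=28
i=21 t=23 v=5: DROP (t<28-3); WM=28
i=22 t=26 v=8: → [25,30); WM=28
i=23 t=24 v=6: DROP (t<28-3); WM=28

[0,5)=9 [5,10)=7 [15,20)=6 [20,25)=8 [25,30)=8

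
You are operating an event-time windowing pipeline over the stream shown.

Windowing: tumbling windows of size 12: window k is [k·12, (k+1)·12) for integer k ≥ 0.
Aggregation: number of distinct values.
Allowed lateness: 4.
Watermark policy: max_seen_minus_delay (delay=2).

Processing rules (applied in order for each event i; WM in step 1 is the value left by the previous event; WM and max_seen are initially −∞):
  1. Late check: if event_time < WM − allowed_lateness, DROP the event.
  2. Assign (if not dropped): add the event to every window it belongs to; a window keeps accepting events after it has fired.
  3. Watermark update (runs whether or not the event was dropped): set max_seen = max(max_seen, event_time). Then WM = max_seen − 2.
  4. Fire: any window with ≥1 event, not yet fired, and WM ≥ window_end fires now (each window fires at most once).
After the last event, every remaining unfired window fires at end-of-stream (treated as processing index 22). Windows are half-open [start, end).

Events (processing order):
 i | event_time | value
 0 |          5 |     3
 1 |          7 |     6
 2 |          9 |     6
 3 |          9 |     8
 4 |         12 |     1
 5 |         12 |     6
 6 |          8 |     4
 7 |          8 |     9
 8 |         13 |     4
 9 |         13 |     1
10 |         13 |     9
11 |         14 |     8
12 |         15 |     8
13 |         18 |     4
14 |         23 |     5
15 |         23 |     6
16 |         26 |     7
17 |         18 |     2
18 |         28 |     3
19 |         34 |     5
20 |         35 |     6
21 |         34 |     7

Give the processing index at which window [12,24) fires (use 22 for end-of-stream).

i=0 t=5 v=3: → [0,12); WM=3
i=1 t=7 v=6: → [0,12); WM=5
i=2 t=9 v=6: → [0,12); WM=7
i=3 t=9 v=8: → [0,12); WM=7
i=4 t=12 v=1: → [12,24); WM=10
i=5 t=12 v=6: → [12,24); WM=10
i=6 t=8 v=4: → [0,12); WM=10
i=7 t=8 v=9: → [0,12); WM=10
i=8 t=13 v=4: → [12,24); WM=11
i=9 t=13 v=1: → [12,24); WM=11
i=10 t=13 v=9: → [12,24); WM=11
i=11 t=14 v=8: → [12,24); WM=12; [0,12) fires=5
i=12 t=15 v=8: → [12,24); WM=13
i=13 t=18 v=4: → [12,24); WM=16
i=14 t=23 v=5: → [12,24); WM=21
i=15 t=23 v=6: → [12,24); WM=21
i=16 t=26 v=7: → [24,36); WM=24; [12,24) fires=6
i=17 t=18 v=2: DROP (t<24-4); WM=24
i=18 t=28 v=3: → [24,36); WM=26
i=19 t=34 v=5: → [24,36); WM=32
i=20 t=35 v=6: → [24,36); WM=33
i=21 t=34 v=7: → [24,36); WM=33

16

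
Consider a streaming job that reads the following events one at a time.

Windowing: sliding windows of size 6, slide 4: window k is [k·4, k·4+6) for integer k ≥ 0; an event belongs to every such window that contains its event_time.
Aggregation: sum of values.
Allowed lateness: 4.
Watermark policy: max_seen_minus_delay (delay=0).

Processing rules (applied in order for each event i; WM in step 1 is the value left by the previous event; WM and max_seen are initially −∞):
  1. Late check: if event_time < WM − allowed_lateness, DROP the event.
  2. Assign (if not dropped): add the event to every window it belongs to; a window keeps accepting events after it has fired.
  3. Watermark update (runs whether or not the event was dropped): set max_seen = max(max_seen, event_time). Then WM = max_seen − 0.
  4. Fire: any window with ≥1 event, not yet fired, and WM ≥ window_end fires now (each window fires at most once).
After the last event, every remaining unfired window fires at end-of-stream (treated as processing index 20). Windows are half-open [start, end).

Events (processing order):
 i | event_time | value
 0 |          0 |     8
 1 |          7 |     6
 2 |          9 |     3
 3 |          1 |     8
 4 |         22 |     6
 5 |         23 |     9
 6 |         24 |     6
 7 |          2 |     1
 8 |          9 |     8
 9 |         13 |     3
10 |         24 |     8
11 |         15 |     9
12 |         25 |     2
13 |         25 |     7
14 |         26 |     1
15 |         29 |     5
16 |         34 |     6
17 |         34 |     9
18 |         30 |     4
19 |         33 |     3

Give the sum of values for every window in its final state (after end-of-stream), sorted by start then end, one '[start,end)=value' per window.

i=0 t=0 v=8: → [0,6); WM=0
i=1 t=7 v=6: → [4,10); WM=7; [0,6) fires=8
i=2 t=9 v=3: → [8,14),[4,10); WM=9
i=3 t=1 v=8: DROP (t<9-4); WM=9
i=4 t=22 v=6: → [20,26); WM=22; [4,10) fires=9 [8,14) fires=3
i=5 t=23 v=9: → [20,26); WM=23
i=6 t=24 v=6: → [24,30),[20,26); WM=24
i=7 t=2 v=1: DROP (t<24-4); WM=24
i=8 t=9 v=8: DROP (t<24-4); WM=24
i=9 t=13 v=3: DROP (t<24-4); WM=24
i=10 t=24 v=8: → [24,30),[20,26); WM=24
i=11 t=15 v=9: DROP (t<24-4); WM=24
i=12 t=25 v=2: → [24,30),[20,26); WM=25
i=13 t=25 v=7: → [24,30),[20,26); WM=25
i=14 t=26 v=1: → [24,30); WM=26; [20,26) fires=38
i=15 t=29 v=5: → [28,34),[24,30); WM=29
i=16 t=34 v=6: → [32,38); WM=34; [24,30) fires=29 [28,34) fires=5
i=17 t=34 v=9: → [32,38); WM=34
i=18 t=30 v=4: → [28,34); WM=34
i=19 t=33 v=3: → [32,38),[28,34); WM=34

[0,6)=8 [4,10)=9 [8,14)=3 [20,26)=38 [24,30)=29 [28,34)=12 [32,38)=18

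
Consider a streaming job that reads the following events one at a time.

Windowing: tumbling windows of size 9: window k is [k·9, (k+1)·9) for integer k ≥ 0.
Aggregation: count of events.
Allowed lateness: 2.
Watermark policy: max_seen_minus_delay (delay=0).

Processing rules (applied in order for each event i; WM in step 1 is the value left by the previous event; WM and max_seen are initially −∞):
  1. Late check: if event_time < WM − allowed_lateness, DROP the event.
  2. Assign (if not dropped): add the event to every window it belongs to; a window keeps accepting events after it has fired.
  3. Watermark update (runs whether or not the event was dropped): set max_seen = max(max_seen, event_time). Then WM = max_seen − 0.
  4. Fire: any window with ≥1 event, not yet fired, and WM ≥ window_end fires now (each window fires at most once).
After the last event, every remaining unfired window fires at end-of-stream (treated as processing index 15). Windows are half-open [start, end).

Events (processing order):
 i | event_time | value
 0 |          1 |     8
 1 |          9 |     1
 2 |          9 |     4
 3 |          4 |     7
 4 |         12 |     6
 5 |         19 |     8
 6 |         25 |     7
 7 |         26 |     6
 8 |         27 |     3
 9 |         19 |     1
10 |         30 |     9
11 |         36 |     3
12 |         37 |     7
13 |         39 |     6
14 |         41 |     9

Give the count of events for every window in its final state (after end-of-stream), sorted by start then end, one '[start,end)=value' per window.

i=0 t=1 v=8: → [0,9); WM=1
i=1 t=9 v=1: → [9,18); WM=9; [0,9) fires=1
i=2 t=9 v=4: → [9,18); WM=9
i=3 t=4 v=7: DROP (t<9-2); WM=9
i=4 t=12 v=6: → [9,18); WM=12
i=5 t=19 v=8: → [18,27); WM=19; [9,18) fires=3
i=6 t=25 v=7: → [18,27); WM=25
i=7 t=26 v=6: → [18,27); WM=26
i=8 t=27 v=3: → [27,36); WM=27; [18,27) fires=3
i=9 t=19 v=1: DROP (t<27-2); WM=27
i=10 t=30 v=9: → [27,36); WM=30
i=11 t=36 v=3: → [36,45); WM=36; [27,36) fires=2
i=12 t=37 v=7: → [36,45); WM=37
i=13 t=39 v=6: → [36,45); WM=39
i=14 t=41 v=9: → [36,45); WM=41

[0,9)=1 [9,18)=3 [18,27)=3 [27,36)=2 [36,45)=4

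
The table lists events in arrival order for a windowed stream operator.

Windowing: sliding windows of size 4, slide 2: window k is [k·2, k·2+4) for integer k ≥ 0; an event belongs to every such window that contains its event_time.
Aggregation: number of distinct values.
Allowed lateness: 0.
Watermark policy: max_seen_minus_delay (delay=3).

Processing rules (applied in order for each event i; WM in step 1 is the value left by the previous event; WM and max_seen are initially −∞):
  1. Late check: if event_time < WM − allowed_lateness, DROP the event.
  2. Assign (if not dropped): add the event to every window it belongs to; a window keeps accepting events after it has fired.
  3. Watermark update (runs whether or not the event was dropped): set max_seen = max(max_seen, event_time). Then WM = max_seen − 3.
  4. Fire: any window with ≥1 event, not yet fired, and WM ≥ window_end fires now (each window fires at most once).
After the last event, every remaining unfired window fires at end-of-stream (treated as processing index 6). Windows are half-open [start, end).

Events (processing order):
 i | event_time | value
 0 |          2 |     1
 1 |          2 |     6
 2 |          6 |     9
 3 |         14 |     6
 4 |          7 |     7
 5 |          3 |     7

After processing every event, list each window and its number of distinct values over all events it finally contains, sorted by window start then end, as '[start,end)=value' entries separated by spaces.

i=0 t=2 v=1: → [2,6),[0,4); WM=-1
i=1 t=2 v=6: → [2,6),[0,4); WM=-1
i=2 t=6 v=9: → [6,10),[4,8); WM=3
i=3 t=14 v=6: → [14,18),[12,16); WM=11; [0,4) fires=2 [2,6) fires=2 [4,8) fires=1 [6,10) fires=1
i=4 t=7 v=7: DROP (t<11-0); WM=11
i=5 t=3 v=7: DROP (t<11-0); WM=11

[0,4)=2 [2,6)=2 [4,8)=1 [6,10)=1 [12,16)=1 [14,18)=1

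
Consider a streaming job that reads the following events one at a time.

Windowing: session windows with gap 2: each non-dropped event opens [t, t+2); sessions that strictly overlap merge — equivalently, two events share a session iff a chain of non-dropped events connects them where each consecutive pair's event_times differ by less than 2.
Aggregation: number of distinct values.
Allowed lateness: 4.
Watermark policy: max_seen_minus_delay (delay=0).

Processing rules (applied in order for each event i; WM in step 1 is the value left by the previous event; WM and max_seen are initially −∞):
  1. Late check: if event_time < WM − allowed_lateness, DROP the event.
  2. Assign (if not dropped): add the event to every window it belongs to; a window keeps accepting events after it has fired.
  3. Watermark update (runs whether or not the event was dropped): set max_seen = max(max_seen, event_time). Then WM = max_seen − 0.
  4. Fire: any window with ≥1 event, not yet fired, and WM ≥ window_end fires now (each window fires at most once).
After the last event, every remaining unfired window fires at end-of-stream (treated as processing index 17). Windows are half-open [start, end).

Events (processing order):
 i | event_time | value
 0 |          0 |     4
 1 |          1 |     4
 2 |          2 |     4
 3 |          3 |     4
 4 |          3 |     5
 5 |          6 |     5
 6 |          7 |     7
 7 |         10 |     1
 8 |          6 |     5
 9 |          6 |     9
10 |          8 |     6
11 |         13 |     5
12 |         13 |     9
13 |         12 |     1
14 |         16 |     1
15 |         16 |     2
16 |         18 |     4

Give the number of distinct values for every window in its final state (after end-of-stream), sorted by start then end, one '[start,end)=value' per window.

[0,5)=2 [6,10)=4 [10,12)=1 [12,15)=3 [16,18)=2 [18,20)=1

i=0 t=0 v=4: → [0,2); WM=0
i=1 t=1 v=4: → [0,3); WM=1
i=2 t=2 v=4: → [0,4); WM=2
i=3 t=3 v=4: → [0,5); WM=3
i=4 t=3 v=5: → [0,5); WM=3
i=5 t=6 v=5: → [6,8); WM=6
i=6 t=7 v=7: → [6,9); WM=7
i=7 t=10 v=1: → [10,12); WM=10
i=8 t=6 v=5: → [6,9); WM=10
i=9 t=6 v=9: → [6,9); WM=10
i=10 t=8 v=6: → [6,10); WM=10
i=11 t=13 v=5: → [13,15); WM=13
i=12 t=13 v=9: → [13,15); WM=13
i=13 t=12 v=1: → [12,15); WM=13
i=14 t=16 v=1: → [16,18); WM=16
i=15 t=16 v=2: → [16,18); WM=16
i=16 t=18 v=4: → [18,20); WM=18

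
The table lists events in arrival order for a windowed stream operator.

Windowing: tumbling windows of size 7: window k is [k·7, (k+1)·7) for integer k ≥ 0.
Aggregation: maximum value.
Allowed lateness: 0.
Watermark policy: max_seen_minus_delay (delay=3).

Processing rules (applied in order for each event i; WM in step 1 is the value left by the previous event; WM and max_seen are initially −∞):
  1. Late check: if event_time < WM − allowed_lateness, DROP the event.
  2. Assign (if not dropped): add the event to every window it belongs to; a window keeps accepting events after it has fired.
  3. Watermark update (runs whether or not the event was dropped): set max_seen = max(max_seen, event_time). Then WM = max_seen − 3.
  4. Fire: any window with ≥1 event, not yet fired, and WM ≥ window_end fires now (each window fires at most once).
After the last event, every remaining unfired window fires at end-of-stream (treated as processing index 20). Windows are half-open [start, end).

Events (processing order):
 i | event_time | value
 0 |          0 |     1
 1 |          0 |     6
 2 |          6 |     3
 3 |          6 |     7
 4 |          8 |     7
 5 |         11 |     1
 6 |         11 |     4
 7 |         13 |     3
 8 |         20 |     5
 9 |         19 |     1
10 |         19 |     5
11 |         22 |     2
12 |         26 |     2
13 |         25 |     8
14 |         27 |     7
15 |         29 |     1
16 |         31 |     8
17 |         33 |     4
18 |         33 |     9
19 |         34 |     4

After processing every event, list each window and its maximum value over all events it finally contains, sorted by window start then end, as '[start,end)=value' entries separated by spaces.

i=0 t=0 v=1: → [0,7); WM=-3
i=1 t=0 v=6: → [0,7); WM=-3
i=2 t=6 v=3: → [0,7); WM=3
i=3 t=6 v=7: → [0,7); WM=3
i=4 t=8 v=7: → [7,14); WM=5
i=5 t=11 v=1: → [7,14); WM=8; [0,7) fires=7
i=6 t=11 v=4: → [7,14); WM=8
i=7 t=13 v=3: → [7,14); WM=10
i=8 t=20 v=5: → [14,21); WM=17; [7,14) fires=7
i=9 t=19 v=1: → [14,21); WM=17
i=10 t=19 v=5: → [14,21); WM=17
i=11 t=22 v=2: → [21,28); WM=19
i=12 t=26 v=2: → [21,28); WM=23; [14,21) fires=5
i=13 t=25 v=8: → [21,28); WM=23
i=14 t=27 v=7: → [21,28); WM=24
i=15 t=29 v=1: → [28,35); WM=26
i=16 t=31 v=8: → [28,35); WM=28; [21,28) fires=8
i=17 t=33 v=4: → [28,35); WM=30
i=18 t=33 v=9: → [28,35); WM=30
i=19 t=34 v=4: → [28,35); WM=31

[0,7)=7 [7,14)=7 [14,21)=5 [21,28)=8 [28,35)=9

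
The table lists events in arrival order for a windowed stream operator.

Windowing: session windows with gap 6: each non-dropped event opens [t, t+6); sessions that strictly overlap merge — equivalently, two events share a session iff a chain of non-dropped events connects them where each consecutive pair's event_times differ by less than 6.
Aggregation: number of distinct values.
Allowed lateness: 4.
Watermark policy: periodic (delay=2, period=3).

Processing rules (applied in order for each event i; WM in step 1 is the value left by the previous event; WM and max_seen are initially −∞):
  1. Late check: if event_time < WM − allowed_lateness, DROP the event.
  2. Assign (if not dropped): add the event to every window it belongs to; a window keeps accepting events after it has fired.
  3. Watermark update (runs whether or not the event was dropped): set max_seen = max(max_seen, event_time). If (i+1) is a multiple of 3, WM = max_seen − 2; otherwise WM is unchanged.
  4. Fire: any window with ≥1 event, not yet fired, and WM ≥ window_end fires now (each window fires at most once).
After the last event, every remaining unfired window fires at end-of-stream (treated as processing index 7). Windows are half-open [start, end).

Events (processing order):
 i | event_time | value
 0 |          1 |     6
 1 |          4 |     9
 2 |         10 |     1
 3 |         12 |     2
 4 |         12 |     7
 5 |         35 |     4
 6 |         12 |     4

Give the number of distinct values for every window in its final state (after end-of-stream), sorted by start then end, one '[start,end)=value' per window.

i=0 t=1 v=6: → [1,7); WM=−∞
i=1 t=4 v=9: → [1,10); WM=−∞
i=2 t=10 v=1: → [10,16); WM=8
i=3 t=12 v=2: → [10,18); WM=8
i=4 t=12 v=7: → [10,18); WM=8
i=5 t=35 v=4: → [35,41); WM=33
i=6 t=12 v=4: DROP (t<33-4); WM=33

[1,10)=2 [10,18)=3 [35,41)=1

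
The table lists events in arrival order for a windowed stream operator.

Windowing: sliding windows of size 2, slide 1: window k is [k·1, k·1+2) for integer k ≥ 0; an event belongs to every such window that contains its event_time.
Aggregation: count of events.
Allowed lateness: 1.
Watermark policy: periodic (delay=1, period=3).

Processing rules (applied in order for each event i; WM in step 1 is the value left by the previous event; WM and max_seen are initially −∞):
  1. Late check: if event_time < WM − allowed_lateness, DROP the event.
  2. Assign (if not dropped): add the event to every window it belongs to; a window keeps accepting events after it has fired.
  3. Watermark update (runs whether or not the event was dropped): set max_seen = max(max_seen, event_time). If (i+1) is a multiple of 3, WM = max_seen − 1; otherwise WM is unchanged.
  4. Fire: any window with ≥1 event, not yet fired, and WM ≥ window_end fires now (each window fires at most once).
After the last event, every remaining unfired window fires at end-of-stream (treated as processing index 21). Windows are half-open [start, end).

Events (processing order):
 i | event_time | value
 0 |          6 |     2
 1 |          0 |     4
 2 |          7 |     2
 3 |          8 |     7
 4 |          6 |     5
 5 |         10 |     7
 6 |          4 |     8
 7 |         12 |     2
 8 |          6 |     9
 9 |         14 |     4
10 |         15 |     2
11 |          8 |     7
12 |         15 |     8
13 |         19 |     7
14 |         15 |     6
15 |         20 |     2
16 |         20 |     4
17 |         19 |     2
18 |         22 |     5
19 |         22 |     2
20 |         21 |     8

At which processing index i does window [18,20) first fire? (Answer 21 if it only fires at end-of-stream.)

20

i=0 t=6 v=2: → [6,8),[5,7); WM=−∞
i=1 t=0 v=4: → [0,2); WM=−∞
i=2 t=7 v=2: → [7,9),[6,8); WM=6; [0,2) fires=1
i=3 t=8 v=7: → [8,10),[7,9); WM=6
i=4 t=6 v=5: → [6,8),[5,7); WM=6
i=5 t=10 v=7: → [10,12),[9,11); WM=9; [5,7) fires=2 [6,8) fires=3 [7,9) fires=2
i=6 t=4 v=8: DROP (t<9-1); WM=9
i=7 t=12 v=2: → [12,14),[11,13); WM=9
i=8 t=6 v=9: DROP (t<9-1); WM=11; [8,10) fires=1 [9,11) fires=1
i=9 t=14 v=4: → [14,16),[13,15); WM=11
i=10 t=15 v=2: → [15,17),[14,16); WM=11
i=11 t=8 v=7: DROP (t<11-1); WM=14; [10,12) fires=1 [11,13) fires=1 [12,14) fires=1
i=12 t=15 v=8: → [15,17),[14,16); WM=14
i=13 t=19 v=7: → [19,21),[18,20); WM=14
i=14 t=15 v=6: → [15,17),[14,16); WM=18; [13,15) fires=1 [14,16) fires=4 [15,17) fires=3
i=15 t=20 v=2: → [20,22),[19,21); WM=18
i=16 t=20 v=4: → [20,22),[19,21); WM=18
i=17 t=19 v=2: → [19,21),[18,20); WM=19
i=18 t=22 v=5: → [22,24),[21,23); WM=19
i=19 t=22 v=2: → [22,24),[21,23); WM=19
i=20 t=21 v=8: → [21,23),[20,22); WM=21; [18,20) fires=2 [19,21) fires=4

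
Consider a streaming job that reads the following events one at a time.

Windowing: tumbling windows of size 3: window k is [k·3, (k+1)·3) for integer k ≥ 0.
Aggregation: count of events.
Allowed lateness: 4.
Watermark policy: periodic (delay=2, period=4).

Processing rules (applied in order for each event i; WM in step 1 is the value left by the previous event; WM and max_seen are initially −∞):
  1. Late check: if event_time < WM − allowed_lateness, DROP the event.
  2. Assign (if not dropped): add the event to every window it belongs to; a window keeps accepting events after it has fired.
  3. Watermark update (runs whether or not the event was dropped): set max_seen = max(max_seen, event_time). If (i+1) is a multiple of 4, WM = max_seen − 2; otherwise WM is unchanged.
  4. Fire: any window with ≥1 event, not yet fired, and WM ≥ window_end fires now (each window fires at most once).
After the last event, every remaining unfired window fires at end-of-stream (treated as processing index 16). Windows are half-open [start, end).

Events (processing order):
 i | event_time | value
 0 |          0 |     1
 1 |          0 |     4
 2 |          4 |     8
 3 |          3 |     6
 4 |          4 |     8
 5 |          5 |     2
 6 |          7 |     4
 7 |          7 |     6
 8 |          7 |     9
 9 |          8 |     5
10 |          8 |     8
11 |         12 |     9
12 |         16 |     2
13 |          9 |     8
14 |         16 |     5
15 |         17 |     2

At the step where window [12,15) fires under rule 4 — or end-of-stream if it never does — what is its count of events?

1

i=0 t=0 v=1: → [0,3); WM=−∞
i=1 t=0 v=4: → [0,3); WM=−∞
i=2 t=4 v=8: → [3,6); WM=−∞
i=3 t=3 v=6: → [3,6); WM=2
i=4 t=4 v=8: → [3,6); WM=2
i=5 t=5 v=2: → [3,6); WM=2
i=6 t=7 v=4: → [6,9); WM=2
i=7 t=7 v=6: → [6,9); WM=5; [0,3) fires=2
i=8 t=7 v=9: → [6,9); WM=5
i=9 t=8 v=5: → [6,9); WM=5
i=10 t=8 v=8: → [6,9); WM=5
i=11 t=12 v=9: → [12,15); WM=10; [3,6) fires=4 [6,9) fires=5
i=12 t=16 v=2: → [15,18); WM=10
i=13 t=9 v=8: → [9,12); WM=10
i=14 t=16 v=5: → [15,18); WM=10
i=15 t=17 v=2: → [15,18); WM=15; [9,12) fires=1 [12,15) fires=1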